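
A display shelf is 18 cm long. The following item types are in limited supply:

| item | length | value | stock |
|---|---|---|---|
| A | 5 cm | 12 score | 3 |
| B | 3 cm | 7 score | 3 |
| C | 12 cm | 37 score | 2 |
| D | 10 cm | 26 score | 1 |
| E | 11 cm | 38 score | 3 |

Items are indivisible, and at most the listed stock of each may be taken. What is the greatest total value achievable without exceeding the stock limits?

Best selections within length 18 and stock limits:
- 2×B + 1×E: length 17, value 52
- 2×B + 1×C: length 18, value 51
- 1×A + 1×E: length 16, value 50
- 1×A + 1×C: length 17, value 49
Best: 52 score.

52 score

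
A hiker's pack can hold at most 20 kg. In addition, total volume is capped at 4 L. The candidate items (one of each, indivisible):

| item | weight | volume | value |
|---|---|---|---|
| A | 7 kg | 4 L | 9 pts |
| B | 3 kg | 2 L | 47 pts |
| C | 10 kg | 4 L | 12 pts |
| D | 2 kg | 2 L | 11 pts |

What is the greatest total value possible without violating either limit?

58 pts

Feasible sets respecting both limits:
- B+D: weight 5, volume 4, value 58
- B: weight 3, volume 2, value 47
- C: weight 10, volume 4, value 12
- D: weight 2, volume 2, value 11
Best: 58 pts.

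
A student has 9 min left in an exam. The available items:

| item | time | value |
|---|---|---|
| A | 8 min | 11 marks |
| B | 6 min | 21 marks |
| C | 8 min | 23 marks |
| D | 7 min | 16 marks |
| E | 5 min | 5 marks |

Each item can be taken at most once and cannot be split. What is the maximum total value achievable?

23 marks

Check high-value combinations within 9 min:
- C: time 8, value 23
- B: time 6, value 21
- D: time 7, value 16
- A: time 8, value 11
- E: time 5, value 5
Best: 23 marks.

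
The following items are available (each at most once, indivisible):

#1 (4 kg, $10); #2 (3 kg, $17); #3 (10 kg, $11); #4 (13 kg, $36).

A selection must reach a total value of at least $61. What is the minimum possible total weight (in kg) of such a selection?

Subsets with value ≥ 61, sorted by total weight:
- #1+#2+#4: weight 20, value 63
- #2+#3+#4: weight 26, value 64
Minimum weight: 20 kg.

20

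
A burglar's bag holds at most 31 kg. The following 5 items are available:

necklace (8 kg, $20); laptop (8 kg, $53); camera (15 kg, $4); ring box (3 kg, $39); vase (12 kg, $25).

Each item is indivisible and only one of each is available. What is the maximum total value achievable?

Check high-value combinations within 31 kg:
- necklace+laptop+ring box+vase: weight 8+8+3+12=31, value 20+53+39+25=137
- laptop+ring box+vase: weight 8+3+12=23, value 53+39+25=117
- necklace+laptop+ring box: weight 8+8+3=19, value 20+53+39=112
- necklace+laptop+vase: weight 8+8+12=28, value 20+53+25=98
Best: $137.

$137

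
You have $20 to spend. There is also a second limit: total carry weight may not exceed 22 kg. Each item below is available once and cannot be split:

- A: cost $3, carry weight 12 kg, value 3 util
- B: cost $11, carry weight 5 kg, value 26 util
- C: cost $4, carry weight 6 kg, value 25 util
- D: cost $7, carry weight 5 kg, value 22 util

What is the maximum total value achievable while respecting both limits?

51 util

Feasible sets respecting both limits:
- B+C: cost 15, carry weight 11, value 51
- B+D: cost 18, carry weight 10, value 48
- C+D: cost 11, carry weight 11, value 47
Best: 51 util.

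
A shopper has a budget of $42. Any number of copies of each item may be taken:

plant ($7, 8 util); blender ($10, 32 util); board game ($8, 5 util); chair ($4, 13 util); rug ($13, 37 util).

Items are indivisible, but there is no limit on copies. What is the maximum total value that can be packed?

Best value-per-unit is chair at 13/4; filling with it alone gives 10×13 = 130.
Optimal mix: 1×blender + 8×chair → cost 42, value 136.

136 util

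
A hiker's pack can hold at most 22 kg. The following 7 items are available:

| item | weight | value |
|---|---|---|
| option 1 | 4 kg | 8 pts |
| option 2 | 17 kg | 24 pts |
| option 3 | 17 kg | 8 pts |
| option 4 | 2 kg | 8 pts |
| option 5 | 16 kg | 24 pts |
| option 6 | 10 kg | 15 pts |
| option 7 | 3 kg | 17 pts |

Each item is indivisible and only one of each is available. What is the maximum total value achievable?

49 pts

Check high-value combinations within 22 kg:
- option 4+option 5+option 7: weight 2+16+3=21, value 8+24+17=49
- option 2+option 4+option 7: weight 17+2+3=22, value 24+8+17=49
- option 1+option 4+option 6+option 7: weight 4+2+10+3=19, value 8+8+15+17=48
- option 5+option 7: weight 16+3=19, value 24+17=41
- option 2+option 7: weight 17+3=20, value 24+17=41
Best: 49 pts.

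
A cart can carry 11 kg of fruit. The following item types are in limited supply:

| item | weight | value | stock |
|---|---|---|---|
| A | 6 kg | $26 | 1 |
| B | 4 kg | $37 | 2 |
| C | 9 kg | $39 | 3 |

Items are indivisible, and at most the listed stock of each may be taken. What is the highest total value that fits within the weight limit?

Top feasible selections:
- 2×B: weight 8, value 74
- 1×A + 1×B: weight 10, value 63
- 1×C: weight 9, value 39
Best: $74.

$74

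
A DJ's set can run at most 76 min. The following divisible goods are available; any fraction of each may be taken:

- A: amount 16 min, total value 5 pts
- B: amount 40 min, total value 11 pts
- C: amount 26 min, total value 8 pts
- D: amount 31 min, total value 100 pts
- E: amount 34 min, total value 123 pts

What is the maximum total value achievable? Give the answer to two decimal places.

226.44

Take in order of value per unit:
- E (123/34 per unit): all 34 → value 123, running total 123.00
- D (100/31 per unit): all 31 → value 100, running total 223.00
- A (5/16 per unit): 11 of 16 → value 11×5/16 = 3.4375, running total 226.44
Total 226.44.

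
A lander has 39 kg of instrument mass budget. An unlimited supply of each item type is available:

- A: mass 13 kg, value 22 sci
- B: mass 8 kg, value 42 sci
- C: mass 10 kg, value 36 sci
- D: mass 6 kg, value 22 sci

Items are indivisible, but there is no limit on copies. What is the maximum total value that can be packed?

190 sci

Best value-per-unit is B at 42/8; filling with it alone gives 4×42 = 168.
Optimal mix: 4×B + 1×D → mass 38, value 190.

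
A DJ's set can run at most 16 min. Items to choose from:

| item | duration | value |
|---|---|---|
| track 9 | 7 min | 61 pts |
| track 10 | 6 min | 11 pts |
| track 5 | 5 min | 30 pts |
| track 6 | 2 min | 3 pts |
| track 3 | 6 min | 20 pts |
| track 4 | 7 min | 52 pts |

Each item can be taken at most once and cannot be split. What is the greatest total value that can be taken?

116 pts

This is a 0/1 knapsack; check combinations near the capacity.
- track 9+track 6+track 4: duration 7+2+7=16, value 61+3+52=116
- track 9+track 4: duration 7+7=14, value 61+52=113
- track 9+track 5+track 6: duration 7+5+2=14, value 61+30+3=94
- track 9+track 5: duration 7+5=12, value 61+30=91
Best: 116 pts.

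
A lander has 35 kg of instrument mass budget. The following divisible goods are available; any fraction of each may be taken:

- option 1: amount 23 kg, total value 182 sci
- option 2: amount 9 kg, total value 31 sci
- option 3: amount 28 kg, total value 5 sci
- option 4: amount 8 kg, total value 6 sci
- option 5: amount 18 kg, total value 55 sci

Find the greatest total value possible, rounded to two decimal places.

222.17

Take in order of value per unit:
- option 1 (182/23 per unit): all 23 → value 182, running total 182.00
- option 2 (31/9 per unit): all 9 → value 31, running total 213.00
- option 5 (55/18 per unit): 3 of 18 → value 3×55/18 = 9.1667, running total 222.17
Total 222.17.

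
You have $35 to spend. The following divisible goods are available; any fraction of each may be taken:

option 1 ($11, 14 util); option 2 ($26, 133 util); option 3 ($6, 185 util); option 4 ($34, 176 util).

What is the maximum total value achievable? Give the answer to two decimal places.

Take in order of value per unit:
- option 3 (185/6 per unit): all 6 → value 185, running total 185.00
- option 4 (176/34 per unit): 29 of 34 → value 29×176/34 = 150.1176, running total 335.12
Total 335.12.

335.12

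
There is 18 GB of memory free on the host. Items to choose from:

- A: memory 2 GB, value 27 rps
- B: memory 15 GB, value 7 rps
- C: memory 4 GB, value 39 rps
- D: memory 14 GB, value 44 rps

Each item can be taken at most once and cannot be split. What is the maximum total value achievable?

Check high-value combinations within 18 GB:
- C+D: memory 4+14=18, value 39+44=83
- A+D: memory 2+14=16, value 27+44=71
- A+C: memory 2+4=6, value 27+39=66
- D: memory 14, value 44
Best: 83 rps.

83 rps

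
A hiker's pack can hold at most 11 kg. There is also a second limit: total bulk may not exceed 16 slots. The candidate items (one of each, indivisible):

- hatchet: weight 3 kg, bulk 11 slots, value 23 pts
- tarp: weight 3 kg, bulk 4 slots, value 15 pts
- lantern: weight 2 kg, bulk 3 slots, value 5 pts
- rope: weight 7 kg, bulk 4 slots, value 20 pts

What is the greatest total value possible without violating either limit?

43 pts

Feasible sets respecting both limits:
- hatchet+rope: weight 10, bulk 15, value 43
- hatchet+tarp: weight 6, bulk 15, value 38
- tarp+rope: weight 10, bulk 8, value 35
- hatchet+lantern: weight 5, bulk 14, value 28
Best: 43 pts.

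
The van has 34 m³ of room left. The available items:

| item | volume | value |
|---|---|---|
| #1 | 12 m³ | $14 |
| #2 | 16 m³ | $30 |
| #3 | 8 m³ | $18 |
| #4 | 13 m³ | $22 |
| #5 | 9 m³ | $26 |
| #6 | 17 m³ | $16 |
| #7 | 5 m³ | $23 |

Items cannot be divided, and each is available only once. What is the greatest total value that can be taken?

Check high-value combinations within 34 m³:
- #1+#3+#5+#7: volume 12+8+9+5=34, value 14+18+26+23=81
- #2+#5+#7: volume 16+9+5=30, value 30+26+23=79
- #2+#4+#7: volume 16+13+5=34, value 30+22+23=75
- #2+#3+#5: volume 16+8+9=33, value 30+18+26=74
Best: $81.

$81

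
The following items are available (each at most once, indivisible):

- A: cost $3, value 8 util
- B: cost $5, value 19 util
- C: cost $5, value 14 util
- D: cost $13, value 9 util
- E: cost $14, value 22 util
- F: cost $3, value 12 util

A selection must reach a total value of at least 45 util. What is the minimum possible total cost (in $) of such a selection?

13

Subsets with value ≥ 45, sorted by total cost:
- B+C+F: cost 13, value 45
- A+B+C+F: cost 16, value 53
- B+E+F: cost 22, value 53
Minimum cost: 13 $.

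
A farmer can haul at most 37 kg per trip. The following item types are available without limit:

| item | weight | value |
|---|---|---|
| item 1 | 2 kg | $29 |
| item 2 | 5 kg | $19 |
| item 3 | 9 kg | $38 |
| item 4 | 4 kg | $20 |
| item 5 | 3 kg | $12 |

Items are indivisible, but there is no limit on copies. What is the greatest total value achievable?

$522

Best value-per-unit is item 1 at 29/2, and filling with it alone uses weight 18×2=36. No mix of the others beats 18×29 = 522.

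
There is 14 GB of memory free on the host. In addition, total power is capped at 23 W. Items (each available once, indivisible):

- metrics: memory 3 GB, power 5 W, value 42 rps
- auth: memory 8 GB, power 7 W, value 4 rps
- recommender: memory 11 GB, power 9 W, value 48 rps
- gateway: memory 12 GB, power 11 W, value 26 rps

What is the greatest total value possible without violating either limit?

Feasible sets respecting both limits:
- metrics+recommender: memory 14, power 14, value 90
- recommender: memory 11, power 9, value 48
- metrics+auth: memory 11, power 12, value 46
Best: 90 rps.

90 rps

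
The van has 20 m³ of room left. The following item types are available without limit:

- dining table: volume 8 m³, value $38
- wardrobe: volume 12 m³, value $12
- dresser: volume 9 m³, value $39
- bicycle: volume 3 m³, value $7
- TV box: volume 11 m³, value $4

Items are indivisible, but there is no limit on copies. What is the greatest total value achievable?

$84

Best value-per-unit is dining table at 38/8; filling with it alone gives 2×38 = 76.
Optimal mix: 1×dining table + 1×dresser + 1×bicycle → volume 20, value 84.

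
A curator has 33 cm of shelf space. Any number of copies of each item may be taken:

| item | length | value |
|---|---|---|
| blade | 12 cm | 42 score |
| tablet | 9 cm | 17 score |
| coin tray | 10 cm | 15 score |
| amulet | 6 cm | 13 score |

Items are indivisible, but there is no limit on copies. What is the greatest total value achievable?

Best value-per-unit is blade at 42/12; filling with it alone gives 2×42 = 84.
Optimal mix: 2×blade + 1×tablet → length 33, value 101.

101 score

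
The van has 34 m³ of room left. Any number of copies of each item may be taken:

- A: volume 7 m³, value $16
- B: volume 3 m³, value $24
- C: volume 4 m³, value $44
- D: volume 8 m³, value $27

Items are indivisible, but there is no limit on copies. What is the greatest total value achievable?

$356

Best value-per-unit is C at 44/4; filling with it alone gives 8×44 = 352.
Optimal mix: 2×B + 7×C → volume 34, value 356.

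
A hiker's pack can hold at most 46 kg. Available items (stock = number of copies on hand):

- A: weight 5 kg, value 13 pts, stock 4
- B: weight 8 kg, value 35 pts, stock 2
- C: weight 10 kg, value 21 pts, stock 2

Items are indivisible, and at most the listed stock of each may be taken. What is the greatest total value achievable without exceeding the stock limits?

143 pts

Top feasible selections:
- 4×A + 2×B + 1×C: weight 46, value 143
- 2×A + 2×B + 2×C: weight 46, value 138
Best: 143 pts.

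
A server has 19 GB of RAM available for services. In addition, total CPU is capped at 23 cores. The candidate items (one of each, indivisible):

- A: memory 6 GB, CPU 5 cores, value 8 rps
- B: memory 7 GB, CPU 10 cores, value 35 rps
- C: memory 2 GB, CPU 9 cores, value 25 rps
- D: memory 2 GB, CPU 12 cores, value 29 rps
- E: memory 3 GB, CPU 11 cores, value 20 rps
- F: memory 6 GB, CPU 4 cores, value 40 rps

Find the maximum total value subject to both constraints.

100 rps

Feasible sets respecting both limits:
- B+C+F: memory 15, CPU 23, value 100
- A+B+F: memory 19, CPU 19, value 83
- A+D+F: memory 14, CPU 21, value 77
Best: 100 rps.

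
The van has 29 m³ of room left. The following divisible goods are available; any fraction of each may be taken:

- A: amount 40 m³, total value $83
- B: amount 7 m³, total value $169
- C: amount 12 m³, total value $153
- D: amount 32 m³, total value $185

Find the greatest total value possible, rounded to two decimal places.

379.81

Take in order of value per unit:
- B (169/7 per unit): all 7 → value 169, running total 169.00
- C (153/12 per unit): all 12 → value 153, running total 322.00
- D (185/32 per unit): 10 of 32 → value 10×185/32 = 57.8125, running total 379.81
Total 379.81.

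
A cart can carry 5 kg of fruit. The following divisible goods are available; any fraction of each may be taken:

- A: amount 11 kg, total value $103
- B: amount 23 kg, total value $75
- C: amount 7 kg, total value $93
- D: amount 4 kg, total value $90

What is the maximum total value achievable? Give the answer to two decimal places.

Take in order of value per unit:
- D (90/4 per unit): all 4 → value 90, running total 90.00
- C (93/7 per unit): 1 of 7 → value 1×93/7 = 13.2857, running total 103.29
Total 103.29.

103.29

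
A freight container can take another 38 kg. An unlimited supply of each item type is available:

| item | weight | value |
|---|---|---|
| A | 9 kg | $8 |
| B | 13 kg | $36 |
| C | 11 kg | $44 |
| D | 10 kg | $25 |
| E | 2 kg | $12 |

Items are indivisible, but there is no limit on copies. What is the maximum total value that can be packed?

$228

Best value-per-unit is E at 12/2, and filling with it alone uses weight 19×2=38. No mix of the others beats 19×12 = 228.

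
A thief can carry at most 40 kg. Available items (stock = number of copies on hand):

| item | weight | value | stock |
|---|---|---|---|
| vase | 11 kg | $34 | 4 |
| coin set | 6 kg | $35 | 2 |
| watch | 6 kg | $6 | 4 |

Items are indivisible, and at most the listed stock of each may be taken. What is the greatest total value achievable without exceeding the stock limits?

$144

Top feasible selections:
- 2×vase + 2×coin set + 1×watch: weight 40, value 144
- 2×vase + 2×coin set: weight 34, value 138
- 3×vase + 1×coin set: weight 39, value 137
- 1×vase + 2×coin set + 2×watch: weight 35, value 116
Best: $144.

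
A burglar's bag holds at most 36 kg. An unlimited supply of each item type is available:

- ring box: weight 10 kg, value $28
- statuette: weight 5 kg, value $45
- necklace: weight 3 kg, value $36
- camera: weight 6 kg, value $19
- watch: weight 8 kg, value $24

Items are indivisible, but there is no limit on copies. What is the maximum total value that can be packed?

Best value-per-unit is necklace at 36/3, and filling with it alone uses weight 12×3=36. No mix of the others beats 12×36 = 432.

$432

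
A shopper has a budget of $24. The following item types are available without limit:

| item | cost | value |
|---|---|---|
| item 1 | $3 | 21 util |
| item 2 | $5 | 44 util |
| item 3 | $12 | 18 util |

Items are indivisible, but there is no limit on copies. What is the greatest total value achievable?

197 util

Best value-per-unit is item 2 at 44/5; filling with it alone gives 4×44 = 176.
Optimal mix: 1×item 1 + 4×item 2 → cost 23, value 197.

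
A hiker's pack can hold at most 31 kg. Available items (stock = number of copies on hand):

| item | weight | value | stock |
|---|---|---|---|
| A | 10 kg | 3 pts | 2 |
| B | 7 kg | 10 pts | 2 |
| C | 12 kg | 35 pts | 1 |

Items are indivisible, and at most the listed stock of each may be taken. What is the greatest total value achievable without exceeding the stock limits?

Top feasible selections:
- 2×B + 1×C: weight 26, value 55
- 1×A + 1×B + 1×C: weight 29, value 48
- 1×B + 1×C: weight 19, value 45
Best: 55 pts.

55 pts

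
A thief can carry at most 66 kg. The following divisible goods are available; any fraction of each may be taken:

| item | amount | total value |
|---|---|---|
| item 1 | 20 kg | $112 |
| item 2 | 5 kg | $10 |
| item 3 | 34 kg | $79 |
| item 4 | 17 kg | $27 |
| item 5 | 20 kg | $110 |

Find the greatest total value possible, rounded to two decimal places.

Take in order of value per unit:
- item 1 (112/20 per unit): all 20 → value 112, running total 112.00
- item 5 (110/20 per unit): all 20 → value 110, running total 222.00
- item 3 (79/34 per unit): 26 of 34 → value 26×79/34 = 60.4118, running total 282.41
Total 282.41.

282.41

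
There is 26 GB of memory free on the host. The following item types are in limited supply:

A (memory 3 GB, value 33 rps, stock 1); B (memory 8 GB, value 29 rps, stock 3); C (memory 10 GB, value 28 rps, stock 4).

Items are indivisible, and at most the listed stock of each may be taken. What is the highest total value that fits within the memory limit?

91 rps

Best selections within memory 26 and stock limits:
- 1×A + 2×B: memory 19, value 91
- 1×A + 1×B + 1×C: memory 21, value 90
Best: 91 rps.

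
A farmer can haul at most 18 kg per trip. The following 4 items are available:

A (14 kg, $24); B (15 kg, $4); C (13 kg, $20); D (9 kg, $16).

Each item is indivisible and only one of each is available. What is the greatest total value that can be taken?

$24

Check high-value combinations within 18 kg:
- A: weight 14, value 24
- C: weight 13, value 20
- D: weight 9, value 16
- B: weight 15, value 4
Best: $24.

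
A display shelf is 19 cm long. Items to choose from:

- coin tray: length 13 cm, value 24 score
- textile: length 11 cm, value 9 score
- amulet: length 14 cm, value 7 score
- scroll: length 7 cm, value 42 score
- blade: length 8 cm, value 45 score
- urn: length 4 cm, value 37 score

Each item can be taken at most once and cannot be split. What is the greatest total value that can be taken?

124 score

This is a 0/1 knapsack; check combinations near the capacity.
- scroll+blade+urn: length 7+8+4=19, value 42+45+37=124
- scroll+blade: length 7+8=15, value 42+45=87
- blade+urn: length 8+4=12, value 45+37=82
- scroll+urn: length 7+4=11, value 42+37=79
Best: 124 score.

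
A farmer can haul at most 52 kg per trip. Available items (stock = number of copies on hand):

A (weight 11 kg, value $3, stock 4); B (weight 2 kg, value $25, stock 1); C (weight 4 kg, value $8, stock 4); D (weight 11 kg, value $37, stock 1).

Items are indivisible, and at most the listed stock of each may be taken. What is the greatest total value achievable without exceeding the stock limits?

Best selections within weight 52 and stock limits:
- 2×A + 1×B + 4×C + 1×D: weight 51, value 100
- 1×A + 1×B + 4×C + 1×D: weight 40, value 97
- 1×B + 4×C + 1×D: weight 29, value 94
- 2×A + 1×B + 3×C + 1×D: weight 47, value 92
Best: $100.

$100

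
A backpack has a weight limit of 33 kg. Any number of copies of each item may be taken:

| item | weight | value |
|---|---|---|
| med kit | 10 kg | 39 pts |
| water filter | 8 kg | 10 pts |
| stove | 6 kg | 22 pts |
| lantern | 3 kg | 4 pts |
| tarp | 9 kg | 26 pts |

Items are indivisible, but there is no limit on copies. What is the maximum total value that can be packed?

122 pts

Best value-per-unit is med kit at 39/10; filling with it alone gives 3×39 = 117.
Optimal mix: 2×med kit + 2×stove → weight 32, value 122.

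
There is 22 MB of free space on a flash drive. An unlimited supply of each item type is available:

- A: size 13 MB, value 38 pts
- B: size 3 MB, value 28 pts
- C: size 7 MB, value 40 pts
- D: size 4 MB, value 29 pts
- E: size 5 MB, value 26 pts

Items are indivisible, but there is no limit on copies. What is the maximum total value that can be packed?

197 pts

Best value-per-unit is B at 28/3; filling with it alone gives 7×28 = 196.
Optimal mix: 6×B + 1×D → size 22, value 197.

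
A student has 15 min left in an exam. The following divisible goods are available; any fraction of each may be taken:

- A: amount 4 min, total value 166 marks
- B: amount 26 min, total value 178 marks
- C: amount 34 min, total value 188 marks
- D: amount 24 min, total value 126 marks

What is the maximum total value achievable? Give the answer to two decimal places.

241.31

Take in order of value per unit:
- A (166/4 per unit): all 4 → value 166, running total 166.00
- B (178/26 per unit): 11 of 26 → value 11×178/26 = 75.3077, running total 241.31
Total 241.31.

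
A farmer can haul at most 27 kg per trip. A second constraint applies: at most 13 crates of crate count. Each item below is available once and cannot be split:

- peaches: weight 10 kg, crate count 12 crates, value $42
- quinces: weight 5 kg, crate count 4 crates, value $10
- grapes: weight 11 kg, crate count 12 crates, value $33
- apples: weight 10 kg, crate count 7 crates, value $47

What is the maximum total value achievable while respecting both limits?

$57

Feasible sets respecting both limits:
- quinces+apples: weight 15, crate count 11, value 57
- apples: weight 10, crate count 7, value 47
- peaches: weight 10, crate count 12, value 42
Best: $57.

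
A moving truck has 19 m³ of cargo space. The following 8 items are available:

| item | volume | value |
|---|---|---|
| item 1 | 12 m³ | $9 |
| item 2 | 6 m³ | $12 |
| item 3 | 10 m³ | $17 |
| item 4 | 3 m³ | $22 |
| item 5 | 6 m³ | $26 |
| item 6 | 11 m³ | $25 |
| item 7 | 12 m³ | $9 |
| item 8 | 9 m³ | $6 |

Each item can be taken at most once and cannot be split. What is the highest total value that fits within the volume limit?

$65

Check high-value combinations within 19 m³:
- item 3+item 4+item 5: volume 10+3+6=19, value 17+22+26=65
- item 2+item 4+item 5: volume 6+3+6=15, value 12+22+26=60
- item 4+item 5+item 8: volume 3+6+9=18, value 22+26+6=54
- item 5+item 6: volume 6+11=17, value 26+25=51
- item 2+item 3+item 4: volume 6+10+3=19, value 12+17+22=51
Best: $65.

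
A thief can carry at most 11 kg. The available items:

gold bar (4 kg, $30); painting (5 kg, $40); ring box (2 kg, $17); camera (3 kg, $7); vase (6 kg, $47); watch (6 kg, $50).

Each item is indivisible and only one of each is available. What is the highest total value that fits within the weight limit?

Check high-value combinations within 11 kg:
- painting+watch: weight 5+6=11, value 40+50=90
- gold bar+painting+ring box: weight 4+5+2=11, value 30+40+17=87
- painting+vase: weight 5+6=11, value 40+47=87
- gold bar+watch: weight 4+6=10, value 30+50=80
Best: $90.

$90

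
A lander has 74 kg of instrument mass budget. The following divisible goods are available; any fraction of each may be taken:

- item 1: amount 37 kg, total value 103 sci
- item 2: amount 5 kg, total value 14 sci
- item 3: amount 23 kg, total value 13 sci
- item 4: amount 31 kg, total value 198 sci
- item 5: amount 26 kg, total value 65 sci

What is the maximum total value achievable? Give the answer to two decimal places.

Take in order of value per unit:
- item 4 (198/31 per unit): all 31 → value 198, running total 198.00
- item 2 (14/5 per unit): all 5 → value 14, running total 212.00
- item 1 (103/37 per unit): all 37 → value 103, running total 315.00
- item 5 (65/26 per unit): 1 of 26 → value 1×65/26 = 2.5000, running total 317.50
Total 317.50.

317.50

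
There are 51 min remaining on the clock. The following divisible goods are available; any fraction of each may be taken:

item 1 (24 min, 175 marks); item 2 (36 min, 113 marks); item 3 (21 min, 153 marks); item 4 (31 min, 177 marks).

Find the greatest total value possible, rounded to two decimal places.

362.26

Take in order of value per unit:
- item 1 (175/24 per unit): all 24 → value 175, running total 175.00
- item 3 (153/21 per unit): all 21 → value 153, running total 328.00
- item 4 (177/31 per unit): 6 of 31 → value 6×177/31 = 34.2581, running total 362.26
Total 362.26.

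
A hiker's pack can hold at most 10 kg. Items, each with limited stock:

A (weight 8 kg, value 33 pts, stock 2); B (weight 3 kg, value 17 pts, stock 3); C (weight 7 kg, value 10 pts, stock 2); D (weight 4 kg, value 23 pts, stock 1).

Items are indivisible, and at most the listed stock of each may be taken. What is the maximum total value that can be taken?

Top feasible selections:
- 2×B + 1×D: weight 10, value 57
- 3×B: weight 9, value 51
- 1×B + 1×D: weight 7, value 40
Best: 57 pts.

57 pts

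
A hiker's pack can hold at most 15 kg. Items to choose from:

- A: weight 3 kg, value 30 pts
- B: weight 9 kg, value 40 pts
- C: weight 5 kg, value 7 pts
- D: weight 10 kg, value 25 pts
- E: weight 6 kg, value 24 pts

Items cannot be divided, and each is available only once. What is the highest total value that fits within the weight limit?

Check high-value combinations within 15 kg:
- A+B: weight 3+9=12, value 30+40=70
- B+E: weight 9+6=15, value 40+24=64
- A+C+E: weight 3+5+6=14, value 30+7+24=61
- A+D: weight 3+10=13, value 30+25=55
- A+E: weight 3+6=9, value 30+24=54
Best: 70 pts.

70 pts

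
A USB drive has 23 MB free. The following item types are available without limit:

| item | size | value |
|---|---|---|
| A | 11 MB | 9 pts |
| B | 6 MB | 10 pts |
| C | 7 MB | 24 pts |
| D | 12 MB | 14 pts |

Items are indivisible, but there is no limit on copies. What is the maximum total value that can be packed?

Best value-per-unit is C at 24/7, and filling with it alone uses size 3×7=21. No mix of the others beats 3×24 = 72.

72 pts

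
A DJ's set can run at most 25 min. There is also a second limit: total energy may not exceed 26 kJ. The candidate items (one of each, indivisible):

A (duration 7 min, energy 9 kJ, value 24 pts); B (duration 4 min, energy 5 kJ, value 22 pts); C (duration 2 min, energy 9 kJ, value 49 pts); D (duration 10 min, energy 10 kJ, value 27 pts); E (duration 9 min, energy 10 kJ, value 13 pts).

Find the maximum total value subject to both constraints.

Feasible sets respecting both limits:
- B+C+D: duration 16, energy 24, value 98
- A+B+C: duration 13, energy 23, value 95
- B+C+E: duration 15, energy 24, value 84
Best: 98 pts.

98 pts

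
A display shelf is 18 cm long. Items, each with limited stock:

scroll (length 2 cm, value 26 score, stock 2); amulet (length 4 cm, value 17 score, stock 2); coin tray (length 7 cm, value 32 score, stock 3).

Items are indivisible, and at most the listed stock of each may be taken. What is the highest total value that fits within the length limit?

Top feasible selections:
- 2×scroll + 2×coin tray: length 18, value 116
- 2×scroll + 1×amulet + 1×coin tray: length 15, value 101
Best: 116 score.

116 score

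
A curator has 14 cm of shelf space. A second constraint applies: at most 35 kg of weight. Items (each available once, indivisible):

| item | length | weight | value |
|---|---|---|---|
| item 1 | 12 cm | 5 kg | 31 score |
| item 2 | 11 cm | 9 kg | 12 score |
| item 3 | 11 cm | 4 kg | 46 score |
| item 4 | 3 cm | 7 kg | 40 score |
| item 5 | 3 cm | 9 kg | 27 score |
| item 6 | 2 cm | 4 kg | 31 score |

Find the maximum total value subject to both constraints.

98 score

Feasible sets respecting both limits:
- item 4+item 5+item 6: length 8, weight 20, value 98
- item 3+item 4: length 14, weight 11, value 86
- item 3+item 6: length 13, weight 8, value 77
Best: 98 score.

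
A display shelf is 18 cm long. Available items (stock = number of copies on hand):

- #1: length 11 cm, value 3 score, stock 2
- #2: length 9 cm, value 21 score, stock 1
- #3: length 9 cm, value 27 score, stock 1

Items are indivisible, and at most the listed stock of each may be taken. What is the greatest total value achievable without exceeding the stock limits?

Top feasible selections:
- 1×#2 + 1×#3: length 18, value 48
- 1×#3: length 9, value 27
- 1×#2: length 9, value 21
- 1×#1: length 11, value 3
Best: 48 score.

48 score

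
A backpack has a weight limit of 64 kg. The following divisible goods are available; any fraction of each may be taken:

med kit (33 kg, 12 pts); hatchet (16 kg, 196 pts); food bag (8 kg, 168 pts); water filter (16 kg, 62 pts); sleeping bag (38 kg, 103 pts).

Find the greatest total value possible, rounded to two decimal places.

Take in order of value per unit:
- food bag (168/8 per unit): all 8 → value 168, running total 168.00
- hatchet (196/16 per unit): all 16 → value 196, running total 364.00
- water filter (62/16 per unit): all 16 → value 62, running total 426.00
- sleeping bag (103/38 per unit): 24 of 38 → value 24×103/38 = 65.0526, running total 491.05
Total 491.05.

491.05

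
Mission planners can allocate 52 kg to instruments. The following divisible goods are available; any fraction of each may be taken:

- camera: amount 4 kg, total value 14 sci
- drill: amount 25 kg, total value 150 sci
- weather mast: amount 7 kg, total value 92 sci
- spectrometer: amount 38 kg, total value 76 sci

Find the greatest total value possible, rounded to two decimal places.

Take in order of value per unit:
- weather mast (92/7 per unit): all 7 → value 92, running total 92.00
- drill (150/25 per unit): all 25 → value 150, running total 242.00
- camera (14/4 per unit): all 4 → value 14, running total 256.00
- spectrometer (76/38 per unit): 16 of 38 → value 16×76/38 = 32.0000, running total 288.00
Total 288.00.

288.00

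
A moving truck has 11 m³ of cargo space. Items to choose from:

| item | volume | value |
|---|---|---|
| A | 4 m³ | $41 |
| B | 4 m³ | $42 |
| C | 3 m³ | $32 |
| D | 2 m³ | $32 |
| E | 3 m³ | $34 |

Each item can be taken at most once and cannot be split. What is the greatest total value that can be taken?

$117

Check high-value combinations within 11 m³:
- A+B+E: volume 4+4+3=11, value 41+42+34=117
- A+B+D: volume 4+4+2=10, value 41+42+32=115
- A+B+C: volume 4+4+3=11, value 41+42+32=115
Best: $117.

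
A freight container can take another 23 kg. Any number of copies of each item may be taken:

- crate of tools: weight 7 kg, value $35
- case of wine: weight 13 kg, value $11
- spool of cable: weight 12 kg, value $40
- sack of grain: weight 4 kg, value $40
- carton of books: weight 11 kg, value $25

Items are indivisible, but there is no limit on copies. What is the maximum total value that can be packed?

$200

Best value-per-unit is sack of grain at 40/4, and filling with it alone uses weight 5×4=20. No mix of the others beats 5×40 = 200.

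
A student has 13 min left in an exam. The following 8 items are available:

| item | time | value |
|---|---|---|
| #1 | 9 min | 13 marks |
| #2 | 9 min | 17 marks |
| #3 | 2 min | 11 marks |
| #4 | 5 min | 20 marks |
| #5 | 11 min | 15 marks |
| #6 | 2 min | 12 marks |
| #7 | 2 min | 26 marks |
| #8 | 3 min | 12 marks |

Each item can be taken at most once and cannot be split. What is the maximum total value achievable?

70 marks

Check high-value combinations within 13 min:
- #4+#6+#7+#8: time 5+2+2+3=12, value 20+12+26+12=70
- #3+#4+#6+#7: time 2+5+2+2=11, value 11+20+12+26=69
- #3+#4+#7+#8: time 2+5+2+3=12, value 11+20+26+12=69
- #3+#6+#7+#8: time 2+2+2+3=9, value 11+12+26+12=61
- #4+#6+#7: time 5+2+2=9, value 20+12+26=58
Best: 70 marks.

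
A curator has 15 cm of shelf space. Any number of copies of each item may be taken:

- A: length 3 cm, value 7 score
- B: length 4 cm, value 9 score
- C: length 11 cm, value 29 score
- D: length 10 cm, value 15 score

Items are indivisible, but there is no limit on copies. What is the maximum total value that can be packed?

Best value-per-unit is C at 29/11; filling with it alone gives 1×29 = 29.
Optimal mix: 1×B + 1×C → length 15, value 38.

38 score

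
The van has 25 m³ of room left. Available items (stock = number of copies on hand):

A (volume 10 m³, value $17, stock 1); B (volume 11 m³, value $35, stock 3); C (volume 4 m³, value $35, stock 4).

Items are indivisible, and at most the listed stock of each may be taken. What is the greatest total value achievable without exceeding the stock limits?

Best selections within volume 25 and stock limits:
- 4×C: volume 16, value 140
- 1×B + 3×C: volume 23, value 140
- 1×A + 3×C: volume 22, value 122
- 3×C: volume 12, value 105
Best: $140.

$140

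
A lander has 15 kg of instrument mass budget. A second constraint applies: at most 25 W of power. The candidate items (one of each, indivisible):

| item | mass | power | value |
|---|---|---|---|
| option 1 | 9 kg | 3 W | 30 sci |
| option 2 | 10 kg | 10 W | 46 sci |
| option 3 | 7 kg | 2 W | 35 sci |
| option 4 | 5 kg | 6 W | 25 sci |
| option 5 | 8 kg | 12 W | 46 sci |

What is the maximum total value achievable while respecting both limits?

81 sci

Feasible sets respecting both limits:
- option 3+option 5: mass 15, power 14, value 81
- option 2+option 4: mass 15, power 16, value 71
- option 4+option 5: mass 13, power 18, value 71
- option 3+option 4: mass 12, power 8, value 60
Best: 81 sci.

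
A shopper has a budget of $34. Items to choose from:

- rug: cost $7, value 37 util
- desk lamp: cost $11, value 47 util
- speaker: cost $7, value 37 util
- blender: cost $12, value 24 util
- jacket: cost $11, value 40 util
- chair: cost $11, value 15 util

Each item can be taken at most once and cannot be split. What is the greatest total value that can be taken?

This is a 0/1 knapsack; check combinations near the capacity.
- rug+desk lamp+jacket: cost 7+11+11=29, value 37+47+40=124
- desk lamp+speaker+jacket: cost 11+7+11=29, value 47+37+40=124
- rug+desk lamp+speaker: cost 7+11+7=25, value 37+47+37=121
- rug+speaker+jacket: cost 7+7+11=25, value 37+37+40=114
Best: 124 util.

124 util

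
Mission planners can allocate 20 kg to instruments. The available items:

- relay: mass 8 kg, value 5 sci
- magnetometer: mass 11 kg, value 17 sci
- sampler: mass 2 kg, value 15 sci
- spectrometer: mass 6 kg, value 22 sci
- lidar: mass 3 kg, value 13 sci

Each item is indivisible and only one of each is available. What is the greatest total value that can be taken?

Check high-value combinations within 20 kg:
- relay+sampler+spectrometer+lidar: mass 8+2+6+3=19, value 5+15+22+13=55
- magnetometer+sampler+spectrometer: mass 11+2+6=19, value 17+15+22=54
- magnetometer+spectrometer+lidar: mass 11+6+3=20, value 17+22+13=52
- sampler+spectrometer+lidar: mass 2+6+3=11, value 15+22+13=50
- magnetometer+sampler+lidar: mass 11+2+3=16, value 17+15+13=45
Best: 55 sci.

55 sci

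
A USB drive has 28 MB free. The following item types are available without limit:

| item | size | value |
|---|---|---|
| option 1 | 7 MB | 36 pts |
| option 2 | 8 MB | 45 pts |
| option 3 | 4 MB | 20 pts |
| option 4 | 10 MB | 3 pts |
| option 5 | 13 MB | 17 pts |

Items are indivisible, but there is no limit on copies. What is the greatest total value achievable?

Best value-per-unit is option 2 at 45/8; filling with it alone gives 3×45 = 135.
Optimal mix: 3×option 2 + 1×option 3 → size 28, value 155.

155 pts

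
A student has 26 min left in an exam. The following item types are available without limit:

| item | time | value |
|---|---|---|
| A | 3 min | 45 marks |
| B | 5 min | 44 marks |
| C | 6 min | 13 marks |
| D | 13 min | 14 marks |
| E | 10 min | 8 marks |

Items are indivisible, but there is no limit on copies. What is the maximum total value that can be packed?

Best value-per-unit is A at 45/3, and filling with it alone uses time 8×3=24. No mix of the others beats 8×45 = 360.

360 marks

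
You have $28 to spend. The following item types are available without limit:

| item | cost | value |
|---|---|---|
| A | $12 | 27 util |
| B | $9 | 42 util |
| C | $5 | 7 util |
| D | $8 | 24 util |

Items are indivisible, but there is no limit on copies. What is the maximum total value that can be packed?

126 util

Best value-per-unit is B at 42/9, and filling with it alone uses cost 3×9=27. No mix of the others beats 3×42 = 126.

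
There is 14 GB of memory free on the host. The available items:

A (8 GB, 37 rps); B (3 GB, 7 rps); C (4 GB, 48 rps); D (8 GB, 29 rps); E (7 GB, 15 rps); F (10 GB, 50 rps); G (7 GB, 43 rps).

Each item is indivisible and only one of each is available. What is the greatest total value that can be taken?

98 rps

Check high-value combinations within 14 GB:
- C+F: memory 4+10=14, value 48+50=98
- B+C+G: memory 3+4+7=14, value 7+48+43=98
- C+G: memory 4+7=11, value 48+43=91
- A+C: memory 8+4=12, value 37+48=85
- C+D: memory 4+8=12, value 48+29=77
Best: 98 rps.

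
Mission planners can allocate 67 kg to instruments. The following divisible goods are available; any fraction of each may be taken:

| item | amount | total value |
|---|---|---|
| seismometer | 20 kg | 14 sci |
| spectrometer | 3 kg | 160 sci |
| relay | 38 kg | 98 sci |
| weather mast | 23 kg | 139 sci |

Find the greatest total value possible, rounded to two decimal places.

Take in order of value per unit:
- spectrometer (160/3 per unit): all 3 → value 160, running total 160.00
- weather mast (139/23 per unit): all 23 → value 139, running total 299.00
- relay (98/38 per unit): all 38 → value 98, running total 397.00
- seismometer (14/20 per unit): 3 of 20 → value 3×14/20 = 2.1000, running total 399.10
Total 399.10.

399.10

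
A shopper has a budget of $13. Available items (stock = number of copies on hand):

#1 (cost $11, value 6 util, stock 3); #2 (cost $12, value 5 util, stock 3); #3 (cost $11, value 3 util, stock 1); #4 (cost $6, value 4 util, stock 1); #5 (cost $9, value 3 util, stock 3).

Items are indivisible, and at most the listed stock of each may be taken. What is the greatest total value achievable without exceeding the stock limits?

6 util

Best selections within cost 13 and stock limits:
- 1×#1: cost 11, value 6
- 1×#2: cost 12, value 5
- 1×#4: cost 6, value 4
- 1×#5: cost 9, value 3
Best: 6 util.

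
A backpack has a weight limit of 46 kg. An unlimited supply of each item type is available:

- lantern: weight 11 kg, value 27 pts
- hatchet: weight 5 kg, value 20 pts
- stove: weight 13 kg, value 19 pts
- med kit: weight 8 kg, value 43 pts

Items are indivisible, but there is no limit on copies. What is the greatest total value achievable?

235 pts

Best value-per-unit is med kit at 43/8; filling with it alone gives 5×43 = 215.
Optimal mix: 1×hatchet + 5×med kit → weight 45, value 235.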